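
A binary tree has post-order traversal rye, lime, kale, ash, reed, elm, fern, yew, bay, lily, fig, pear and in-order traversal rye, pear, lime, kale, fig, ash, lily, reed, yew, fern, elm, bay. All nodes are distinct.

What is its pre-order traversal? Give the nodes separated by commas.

The last element of post-order is the root; it splits in-order into left and right subtrees.
Root pear: left subtree has 1 node {rye}, right has 10 {lime, kale, fig, ash, lily, reed, yew, fern, elm, bay}.
  Root fig: left subtree has 2 nodes {lime, kale}, right has 7 {ash, lily, reed, yew, fern, elm, bay}.
    Root kale: left subtree has 1 node {lime}, right has 0 { }.
    Root lily: left subtree has 1 node {ash}, right has 5 {reed, yew, fern, elm, bay}.
      Root bay: left subtree has 4 nodes {reed, yew, fern, elm}, right has 0 { }.
        Root yew: left subtree has 1 node {reed}, right has 2 {fern, elm}.
          Root fern: left subtree has 0 nodes { }, right has 1 {elm}.

pear, rye, fig, kale, lime, lily, ash, bay, yew, reed, fern, elm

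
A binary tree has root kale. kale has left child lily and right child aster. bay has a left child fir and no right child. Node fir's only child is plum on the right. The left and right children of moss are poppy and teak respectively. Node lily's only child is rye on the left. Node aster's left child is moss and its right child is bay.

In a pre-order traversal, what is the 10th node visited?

Pre-order visits the node, then its left subtree, then its right subtree.
Visit kale.
At kale: go left to lily.
  Visit lily.
  At lily: go left to rye.
    rye is a leaf — visit rye.
  At lily: no right child.
At kale: go right to aster.
  Visit aster.
  At aster: go left to moss.
    Visit moss.
    At moss: go left to poppy.
      poppy is a leaf — visit poppy.
    At moss: go right to teak.
      teak is a leaf — visit teak.
  At aster: go right to bay.
    Visit bay.
    At bay: go left to fir.
      Visit fir.
      At fir: no left child.
      At fir: go right to plum.
        plum is a leaf — visit plum.
    At bay: no right child.
Full pre-order sequence: kale, lily, rye, aster, moss, poppy, teak, bay, fir, plum.

plum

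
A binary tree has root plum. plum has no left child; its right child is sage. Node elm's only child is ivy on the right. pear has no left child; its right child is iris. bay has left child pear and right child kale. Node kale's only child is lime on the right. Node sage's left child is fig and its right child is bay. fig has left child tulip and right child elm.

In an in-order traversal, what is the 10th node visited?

kale

In-order visits the left subtree, then the node, then the right subtree.
At plum: no left child.
Visit plum.
At plum: go right to sage.
  At sage: go left to fig.
    At fig: go left to tulip.
      tulip is a leaf — visit tulip.
    Visit fig.
    At fig: go right to elm.
      At elm: no left child.
      Visit elm.
      At elm: go right to ivy.
        ivy is a leaf — visit ivy.
  Visit sage.
  At sage: go right to bay.
    At bay: go left to pear.
      At pear: no left child.
      Visit pear.
      At pear: go right to iris.
        iris is a leaf — visit iris.
    Visit bay.
    At bay: go right to kale.
      At kale: no left child.
      Visit kale.
      At kale: go right to lime.
        lime is a leaf — visit lime.
Full in-order sequence: plum, tulip, fig, elm, ivy, sage, pear, iris, bay, kale, lime.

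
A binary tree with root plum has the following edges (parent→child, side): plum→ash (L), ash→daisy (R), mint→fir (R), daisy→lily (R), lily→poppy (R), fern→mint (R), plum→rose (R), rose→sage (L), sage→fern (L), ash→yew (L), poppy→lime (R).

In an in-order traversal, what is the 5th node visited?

poppy

In-order visits the left subtree, then the node, then the right subtree.
At plum: go left to ash.
  At ash: go left to yew.
    yew is a leaf — visit yew.
  Visit ash.
  At ash: go right to daisy.
    At daisy: no left child.
    Visit daisy.
    At daisy: go right to lily.
      At lily: no left child.
      Visit lily.
      At lily: go right to poppy.
        At poppy: no left child.
        Visit poppy.
        At poppy: go right to lime.
          lime is a leaf — visit lime.
Visit plum.
At plum: go right to rose.
  At rose: go left to sage.
    At sage: go left to fern.
      At fern: no left child.
      Visit fern.
      At fern: go right to mint.
        At mint: no left child.
        Visit mint.
        At mint: go right to fir.
          fir is a leaf — visit fir.
    Visit sage.
    At sage: no right child.
  Visit rose.
  At rose: no right child.
Full in-order sequence: yew, ash, daisy, lily, poppy, lime, plum, fern, mint, fir, sage, rose.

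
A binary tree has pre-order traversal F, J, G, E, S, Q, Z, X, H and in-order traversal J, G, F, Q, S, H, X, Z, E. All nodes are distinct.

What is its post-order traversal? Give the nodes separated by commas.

The first element of pre-order is the root; it splits in-order into left and right subtrees.
Root F: left subtree has 2 nodes {J, G}, right has 6 {Q, S, H, X, Z, E}.
  Root J: left subtree has 0 nodes { }, right has 1 {G}.
  Root E: left subtree has 5 nodes {Q, S, H, X, Z}, right has 0 { }.
    Root S: left subtree has 1 node {Q}, right has 3 {H, X, Z}.
      Root Z: left subtree has 2 nodes {H, X}, right has 0 { }.
        Root X: left subtree has 1 node {H}, right has 0 { }.

G, J, Q, H, X, Z, S, E, F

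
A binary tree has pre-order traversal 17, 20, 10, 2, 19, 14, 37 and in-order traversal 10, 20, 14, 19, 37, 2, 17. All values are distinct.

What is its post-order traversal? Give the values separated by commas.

10, 14, 37, 19, 2, 20, 17

The first element of pre-order is the root; it splits in-order into left and right subtrees.
Root 17: left subtree has 6 nodes {10, 20, 14, 19, 37, 2}, right has 0 { }.
  Root 20: left subtree has 1 node {10}, right has 4 {14, 19, 37, 2}.
    Root 2: left subtree has 3 nodes {14, 19, 37}, right has 0 { }.
      Root 19: left subtree has 1 node {14}, right has 1 {37}.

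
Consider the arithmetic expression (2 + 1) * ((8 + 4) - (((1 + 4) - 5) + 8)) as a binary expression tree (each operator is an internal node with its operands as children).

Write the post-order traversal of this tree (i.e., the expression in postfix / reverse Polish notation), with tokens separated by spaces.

2 1 + 8 4 + 1 4 + 5 - 8 + - *

Post-order on an expression tree gives postfix notation: for each operator, emit left operand, right operand, then the operator.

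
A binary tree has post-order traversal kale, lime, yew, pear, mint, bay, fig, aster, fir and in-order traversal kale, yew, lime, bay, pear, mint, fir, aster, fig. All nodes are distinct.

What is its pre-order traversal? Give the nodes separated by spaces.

The last element of post-order is the root; it splits in-order into left and right subtrees.
Root fir: left subtree has 6 nodes {kale, yew, lime, bay, pear, mint}, right has 2 {aster, fig}.
  Root bay: left subtree has 3 nodes {kale, yew, lime}, right has 2 {pear, mint}.
    Root yew: left subtree has 1 node {kale}, right has 1 {lime}.
    Root mint: left subtree has 1 node {pear}, right has 0 { }.
  Root aster: left subtree has 0 nodes { }, right has 1 {fig}.

fir bay yew kale lime mint pear aster fig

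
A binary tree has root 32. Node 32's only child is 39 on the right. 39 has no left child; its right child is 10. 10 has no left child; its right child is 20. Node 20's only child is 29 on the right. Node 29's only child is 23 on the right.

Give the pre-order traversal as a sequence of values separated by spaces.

Pre-order visits the node, then its left subtree, then its right subtree.
Visit 32.
At 32: no left child.
At 32: go right to 39.
  Visit 39.
  At 39: no left child.
  At 39: go right to 10.
    Visit 10.
    At 10: no left child.
    At 10: go right to 20.
      Visit 20.
      At 20: no left child.
      At 20: go right to 29.
        Visit 29.
        At 29: no left child.
        At 29: go right to 23.
          23 is a leaf — visit 23.

32 39 10 20 29 23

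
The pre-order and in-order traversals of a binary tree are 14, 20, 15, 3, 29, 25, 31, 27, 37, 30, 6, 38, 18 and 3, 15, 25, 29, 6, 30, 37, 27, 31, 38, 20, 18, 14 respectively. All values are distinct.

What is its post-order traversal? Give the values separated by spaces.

3 25 6 30 37 27 38 31 29 15 18 20 14

The first element of pre-order is the root; it splits in-order into left and right subtrees.
Root 14: left subtree has 12 nodes {3, 15, 25, 29, 6, 30, 37, 27, 31, 38, 20, 18}, right has 0 { }.
  Root 20: left subtree has 10 nodes {3, 15, 25, 29, 6, 30, 37, 27, 31, 38}, right has 1 {18}.
    Root 15: left subtree has 1 node {3}, right has 8 {25, 29, 6, 30, 37, 27, 31, 38}.
      Root 29: left subtree has 1 node {25}, right has 6 {6, 30, 37, 27, 31, 38}.
        Root 31: left subtree has 4 nodes {6, 30, 37, 27}, right has 1 {38}.
          Root 27: left subtree has 3 nodes {6, 30, 37}, right has 0 { }.
            Root 37: left subtree has 2 nodes {6, 30}, right has 0 { }.
              Root 30: left subtree has 1 node {6}, right has 0 { }.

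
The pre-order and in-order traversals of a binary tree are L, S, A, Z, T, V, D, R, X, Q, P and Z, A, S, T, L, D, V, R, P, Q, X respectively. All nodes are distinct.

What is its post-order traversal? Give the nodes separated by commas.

Z, A, T, S, D, P, Q, X, R, V, L

The first element of pre-order is the root; it splits in-order into left and right subtrees.
Root L: left subtree has 4 nodes {Z, A, S, T}, right has 6 {D, V, R, P, Q, X}.
  Root S: left subtree has 2 nodes {Z, A}, right has 1 {T}.
    Root A: left subtree has 1 node {Z}, right has 0 { }.
  Root V: left subtree has 1 node {D}, right has 4 {R, P, Q, X}.
    Root R: left subtree has 0 nodes { }, right has 3 {P, Q, X}.
      Root X: left subtree has 2 nodes {P, Q}, right has 0 { }.
        Root Q: left subtree has 1 node {P}, right has 0 { }.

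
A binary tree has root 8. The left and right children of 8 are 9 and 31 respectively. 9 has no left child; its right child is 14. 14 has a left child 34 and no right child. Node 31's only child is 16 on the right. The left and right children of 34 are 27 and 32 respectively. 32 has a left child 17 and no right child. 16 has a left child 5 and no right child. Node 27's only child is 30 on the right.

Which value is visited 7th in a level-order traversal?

5

Level-order visits nodes level by level from the root, left to right within each level.
Level 0: 8
Level 1: 9, 31
Level 2: 14, 16
Level 3: 34, 5
Level 4: 27, 32
Level 5: 30, 17
Full level-order sequence: 8, 9, 31, 14, 16, 34, 5, 27, 32, 30, 17.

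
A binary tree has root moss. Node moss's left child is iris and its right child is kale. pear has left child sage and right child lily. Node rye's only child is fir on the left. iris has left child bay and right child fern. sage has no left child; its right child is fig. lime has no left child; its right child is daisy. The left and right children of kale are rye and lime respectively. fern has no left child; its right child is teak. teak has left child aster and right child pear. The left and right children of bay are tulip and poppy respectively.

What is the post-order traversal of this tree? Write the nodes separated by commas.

tulip, poppy, bay, aster, fig, sage, lily, pear, teak, fern, iris, fir, rye, daisy, lime, kale, moss

Post-order visits the left subtree, then the right subtree, then the node.
At moss: go left to iris.
  At iris: go left to bay.
    At bay: go left to tulip.
      tulip is a leaf — visit tulip.
    At bay: go right to poppy.
      poppy is a leaf — visit poppy.
    Visit bay.
  At iris: go right to fern.
    At fern: no left child.
    At fern: go right to teak.
      At teak: go left to aster.
        aster is a leaf — visit aster.
      At teak: go right to pear.
        At pear: go left to sage.
          At sage: no left child.
          At sage: go right to fig.
            fig is a leaf — visit fig.
          Visit sage.
        At pear: go right to lily.
          lily is a leaf — visit lily.
        Visit pear.
      Visit teak.
    Visit fern.
  Visit iris.
At moss: go right to kale.
  At kale: go left to rye.
    At rye: go left to fir.
      fir is a leaf — visit fir.
    At rye: no right child.
    Visit rye.
  At kale: go right to lime.
    At lime: no left child.
    At lime: go right to daisy.
      daisy is a leaf — visit daisy.
    Visit lime.
  Visit kale.
Visit moss.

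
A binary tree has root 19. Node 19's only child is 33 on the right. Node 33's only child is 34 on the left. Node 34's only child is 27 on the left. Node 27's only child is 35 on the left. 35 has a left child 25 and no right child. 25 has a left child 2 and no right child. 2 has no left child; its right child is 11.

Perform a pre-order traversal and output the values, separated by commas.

19, 33, 34, 27, 35, 25, 2, 11

Pre-order visits the node, then its left subtree, then its right subtree.
Visit 19.
At 19: no left child.
At 19: go right to 33.
  Visit 33.
  At 33: go left to 34.
    Visit 34.
    At 34: go left to 27.
      Visit 27.
      At 27: go left to 35.
        Visit 35.
        At 35: go left to 25.
          Visit 25.
          At 25: go left to 2.
            Visit 2.
            At 2: no left child.
            At 2: go right to 11.
              11 is a leaf — visit 11.
          At 25: no right child.
        At 35: no right child.
      At 27: no right child.
    At 34: no right child.
  At 33: no right child.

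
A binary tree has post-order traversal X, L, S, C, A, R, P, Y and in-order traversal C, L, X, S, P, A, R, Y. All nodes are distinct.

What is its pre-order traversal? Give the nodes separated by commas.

The last element of post-order is the root; it splits in-order into left and right subtrees.
Root Y: left subtree has 7 nodes {C, L, X, S, P, A, R}, right has 0 { }.
  Root P: left subtree has 4 nodes {C, L, X, S}, right has 2 {A, R}.
    Root C: left subtree has 0 nodes { }, right has 3 {L, X, S}.
      Root S: left subtree has 2 nodes {L, X}, right has 0 { }.
        Root L: left subtree has 0 nodes { }, right has 1 {X}.
    Root R: left subtree has 1 node {A}, right has 0 { }.

Y, P, C, S, L, X, R, A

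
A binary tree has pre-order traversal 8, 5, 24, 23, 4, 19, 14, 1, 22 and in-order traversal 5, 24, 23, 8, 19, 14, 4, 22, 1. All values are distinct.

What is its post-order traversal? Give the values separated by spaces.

23 24 5 14 19 22 1 4 8

The first element of pre-order is the root; it splits in-order into left and right subtrees.
Root 8: left subtree has 3 nodes {5, 24, 23}, right has 5 {19, 14, 4, 22, 1}.
  Root 5: left subtree has 0 nodes { }, right has 2 {24, 23}.
    Root 24: left subtree has 0 nodes { }, right has 1 {23}.
  Root 4: left subtree has 2 nodes {19, 14}, right has 2 {22, 1}.
    Root 19: left subtree has 0 nodes { }, right has 1 {14}.
    Root 1: left subtree has 1 node {22}, right has 0 { }.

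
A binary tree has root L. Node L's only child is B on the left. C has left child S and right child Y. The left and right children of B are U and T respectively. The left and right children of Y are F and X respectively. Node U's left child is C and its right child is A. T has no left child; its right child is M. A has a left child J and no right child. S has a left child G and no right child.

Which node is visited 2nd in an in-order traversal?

In-order visits the left subtree, then the node, then the right subtree.
At L: go left to B.
  At B: go left to U.
    At U: go left to C.
      At C: go left to S.
        At S: go left to G.
          G is a leaf — visit G.
        Visit S.
        At S: no right child.
      Visit C.
      At C: go right to Y.
        At Y: go left to F.
          F is a leaf — visit F.
        Visit Y.
        At Y: go right to X.
          X is a leaf — visit X.
    Visit U.
    At U: go right to A.
      At A: go left to J.
        J is a leaf — visit J.
      Visit A.
      At A: no right child.
  Visit B.
  At B: go right to T.
    At T: no left child.
    Visit T.
    At T: go right to M.
      M is a leaf — visit M.
Visit L.
At L: no right child.
Full in-order sequence: G, S, C, F, Y, X, U, J, A, B, T, M, L.

S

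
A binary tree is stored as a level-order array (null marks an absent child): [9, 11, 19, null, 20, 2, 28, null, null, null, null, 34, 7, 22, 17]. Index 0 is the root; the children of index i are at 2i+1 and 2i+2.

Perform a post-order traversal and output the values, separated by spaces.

Post-order visits the left subtree, then the right subtree, then the node.
At 9: go left to 11.
  At 11: no left child.
  At 11: go right to 20.
    20 is a leaf — visit 20.
  Visit 11.
At 9: go right to 19.
  At 19: go left to 2.
    At 2: go left to 34.
      34 is a leaf — visit 34.
    At 2: go right to 7.
      7 is a leaf — visit 7.
    Visit 2.
  At 19: go right to 28.
    At 28: go left to 22.
      22 is a leaf — visit 22.
    At 28: go right to 17.
      17 is a leaf — visit 17.
    Visit 28.
  Visit 19.
Visit 9.

20 11 34 7 2 22 17 28 19 9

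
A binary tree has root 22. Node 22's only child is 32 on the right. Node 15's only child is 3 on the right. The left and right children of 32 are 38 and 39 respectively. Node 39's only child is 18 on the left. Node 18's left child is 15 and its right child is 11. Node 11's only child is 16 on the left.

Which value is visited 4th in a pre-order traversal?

Pre-order visits the node, then its left subtree, then its right subtree.
Visit 22.
At 22: no left child.
At 22: go right to 32.
  Visit 32.
  At 32: go left to 38.
    38 is a leaf — visit 38.
  At 32: go right to 39.
    Visit 39.
    At 39: go left to 18.
      Visit 18.
      At 18: go left to 15.
        Visit 15.
        At 15: no left child.
        At 15: go right to 3.
          3 is a leaf — visit 3.
      At 18: go right to 11.
        Visit 11.
        At 11: go left to 16.
          16 is a leaf — visit 16.
        At 11: no right child.
    At 39: no right child.
Full pre-order sequence: 22, 32, 38, 39, 18, 15, 3, 11, 16.

39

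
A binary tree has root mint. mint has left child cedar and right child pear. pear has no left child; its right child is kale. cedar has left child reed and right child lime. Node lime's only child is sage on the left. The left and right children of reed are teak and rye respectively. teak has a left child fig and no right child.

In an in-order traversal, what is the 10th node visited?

kale

In-order visits the left subtree, then the node, then the right subtree.
At mint: go left to cedar.
  At cedar: go left to reed.
    At reed: go left to teak.
      At teak: go left to fig.
        fig is a leaf — visit fig.
      Visit teak.
      At teak: no right child.
    Visit reed.
    At reed: go right to rye.
      rye is a leaf — visit rye.
  Visit cedar.
  At cedar: go right to lime.
    At lime: go left to sage.
      sage is a leaf — visit sage.
    Visit lime.
    At lime: no right child.
Visit mint.
At mint: go right to pear.
  At pear: no left child.
  Visit pear.
  At pear: go right to kale.
    kale is a leaf — visit kale.
Full in-order sequence: fig, teak, reed, rye, cedar, sage, lime, mint, pear, kale.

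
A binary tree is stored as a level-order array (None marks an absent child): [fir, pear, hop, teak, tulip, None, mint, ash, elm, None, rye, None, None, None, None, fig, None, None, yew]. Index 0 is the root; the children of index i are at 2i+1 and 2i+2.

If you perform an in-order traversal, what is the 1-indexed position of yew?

In-order visits the left subtree, then the node, then the right subtree.
At fir: go left to pear.
  At pear: go left to teak.
    At teak: go left to ash.
      At ash: go left to fig.
        fig is a leaf — visit fig.
      Visit ash.
      At ash: no right child.
    Visit teak.
    At teak: go right to elm.
      At elm: no left child.
      Visit elm.
      At elm: go right to yew.
        yew is a leaf — visit yew.
  Visit pear.
  At pear: go right to tulip.
    At tulip: no left child.
    Visit tulip.
    At tulip: go right to rye.
      rye is a leaf — visit rye.
Visit fir.
At fir: go right to hop.
  At hop: no left child.
  Visit hop.
  At hop: go right to mint.
    mint is a leaf — visit mint.
Full in-order sequence: fig, ash, teak, elm, yew, pear, tulip, rye, fir, hop, mint.

5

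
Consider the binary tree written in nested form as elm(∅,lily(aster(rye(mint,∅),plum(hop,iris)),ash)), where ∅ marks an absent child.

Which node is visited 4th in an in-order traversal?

In-order visits the left subtree, then the node, then the right subtree.
At elm: no left child.
Visit elm.
At elm: go right to lily.
  At lily: go left to aster.
    At aster: go left to rye.
      At rye: go left to mint.
        mint is a leaf — visit mint.
      Visit rye.
      At rye: no right child.
    Visit aster.
    At aster: go right to plum.
      At plum: go left to hop.
        hop is a leaf — visit hop.
      Visit plum.
      At plum: go right to iris.
        iris is a leaf — visit iris.
  Visit lily.
  At lily: go right to ash.
    ash is a leaf — visit ash.
Full in-order sequence: elm, mint, rye, aster, hop, plum, iris, lily, ash.

aster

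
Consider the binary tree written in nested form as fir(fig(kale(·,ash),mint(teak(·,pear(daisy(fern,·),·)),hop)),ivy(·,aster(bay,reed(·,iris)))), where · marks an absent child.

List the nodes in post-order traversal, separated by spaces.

ash kale fern daisy pear teak hop mint fig bay iris reed aster ivy fir

Post-order visits the left subtree, then the right subtree, then the node.
At fir: go left to fig.
  At fig: go left to kale.
    At kale: no left child.
    At kale: go right to ash.
      ash is a leaf — visit ash.
    Visit kale.
  At fig: go right to mint.
    At mint: go left to teak.
      At teak: no left child.
      At teak: go right to pear.
        At pear: go left to daisy.
          At daisy: go left to fern.
            fern is a leaf — visit fern.
          At daisy: no right child.
          Visit daisy.
        At pear: no right child.
        Visit pear.
      Visit teak.
    At mint: go right to hop.
      hop is a leaf — visit hop.
    Visit mint.
  Visit fig.
At fir: go right to ivy.
  At ivy: no left child.
  At ivy: go right to aster.
    At aster: go left to bay.
      bay is a leaf — visit bay.
    At aster: go right to reed.
      At reed: no left child.
      At reed: go right to iris.
        iris is a leaf — visit iris.
      Visit reed.
    Visit aster.
  Visit ivy.
Visit fir.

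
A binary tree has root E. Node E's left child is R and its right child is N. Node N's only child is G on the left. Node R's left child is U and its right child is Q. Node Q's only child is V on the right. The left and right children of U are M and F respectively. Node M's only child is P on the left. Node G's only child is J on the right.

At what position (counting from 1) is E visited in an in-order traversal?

8

In-order visits the left subtree, then the node, then the right subtree.
At E: go left to R.
  At R: go left to U.
    At U: go left to M.
      At M: go left to P.
        P is a leaf — visit P.
      Visit M.
      At M: no right child.
    Visit U.
    At U: go right to F.
      F is a leaf — visit F.
  Visit R.
  At R: go right to Q.
    At Q: no left child.
    Visit Q.
    At Q: go right to V.
      V is a leaf — visit V.
Visit E.
At E: go right to N.
  At N: go left to G.
    At G: no left child.
    Visit G.
    At G: go right to J.
      J is a leaf — visit J.
  Visit N.
  At N: no right child.
Full in-order sequence: P, M, U, F, R, Q, V, E, G, J, N.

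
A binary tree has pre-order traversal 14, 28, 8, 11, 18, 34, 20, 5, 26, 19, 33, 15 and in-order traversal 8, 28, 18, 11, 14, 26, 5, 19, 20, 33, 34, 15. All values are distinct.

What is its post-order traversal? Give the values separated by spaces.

8 18 11 28 26 19 5 33 20 15 34 14

The first element of pre-order is the root; it splits in-order into left and right subtrees.
Root 14: left subtree has 4 nodes {8, 28, 18, 11}, right has 7 {26, 5, 19, 20, 33, 34, 15}.
  Root 28: left subtree has 1 node {8}, right has 2 {18, 11}.
    Root 11: left subtree has 1 node {18}, right has 0 { }.
  Root 34: left subtree has 5 nodes {26, 5, 19, 20, 33}, right has 1 {15}.
    Root 20: left subtree has 3 nodes {26, 5, 19}, right has 1 {33}.
      Root 5: left subtree has 1 node {26}, right has 1 {19}.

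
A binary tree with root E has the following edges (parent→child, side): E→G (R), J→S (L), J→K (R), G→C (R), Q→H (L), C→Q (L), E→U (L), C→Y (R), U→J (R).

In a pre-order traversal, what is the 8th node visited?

Pre-order visits the node, then its left subtree, then its right subtree.
Visit E.
At E: go left to U.
  Visit U.
  At U: no left child.
  At U: go right to J.
    Visit J.
    At J: go left to S.
      S is a leaf — visit S.
    At J: go right to K.
      K is a leaf — visit K.
At E: go right to G.
  Visit G.
  At G: no left child.
  At G: go right to C.
    Visit C.
    At C: go left to Q.
      Visit Q.
      At Q: go left to H.
        H is a leaf — visit H.
      At Q: no right child.
    At C: go right to Y.
      Y is a leaf — visit Y.
Full pre-order sequence: E, U, J, S, K, G, C, Q, H, Y.

Q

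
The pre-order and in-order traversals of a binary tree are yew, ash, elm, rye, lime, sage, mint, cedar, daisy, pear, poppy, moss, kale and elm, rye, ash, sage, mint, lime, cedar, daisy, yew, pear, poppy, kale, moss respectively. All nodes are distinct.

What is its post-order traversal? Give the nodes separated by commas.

rye, elm, mint, sage, daisy, cedar, lime, ash, kale, moss, poppy, pear, yew

The first element of pre-order is the root; it splits in-order into left and right subtrees.
Root yew: left subtree has 8 nodes {elm, rye, ash, sage, mint, lime, cedar, daisy}, right has 4 {pear, poppy, kale, moss}.
  Root ash: left subtree has 2 nodes {elm, rye}, right has 5 {sage, mint, lime, cedar, daisy}.
    Root elm: left subtree has 0 nodes { }, right has 1 {rye}.
    Root lime: left subtree has 2 nodes {sage, mint}, right has 2 {cedar, daisy}.
      Root sage: left subtree has 0 nodes { }, right has 1 {mint}.
      Root cedar: left subtree has 0 nodes { }, right has 1 {daisy}.
  Root pear: left subtree has 0 nodes { }, right has 3 {poppy, kale, moss}.
    Root poppy: left subtree has 0 nodes { }, right has 2 {kale, moss}.
      Root moss: left subtree has 1 node {kale}, right has 0 { }.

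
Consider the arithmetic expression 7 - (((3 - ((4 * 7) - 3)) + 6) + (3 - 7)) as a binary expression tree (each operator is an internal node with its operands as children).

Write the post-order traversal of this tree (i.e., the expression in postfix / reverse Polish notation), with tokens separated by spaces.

7 3 4 7 * 3 - - 6 + 3 7 - + -

Post-order on an expression tree gives postfix notation: for each operator, emit left operand, right operand, then the operator.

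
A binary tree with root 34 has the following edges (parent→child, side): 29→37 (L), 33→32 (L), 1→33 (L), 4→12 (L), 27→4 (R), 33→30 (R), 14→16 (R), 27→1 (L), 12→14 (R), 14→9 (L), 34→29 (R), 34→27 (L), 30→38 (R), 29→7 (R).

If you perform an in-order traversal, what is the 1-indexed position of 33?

In-order visits the left subtree, then the node, then the right subtree.
At 34: go left to 27.
  At 27: go left to 1.
    At 1: go left to 33.
      At 33: go left to 32.
        32 is a leaf — visit 32.
      Visit 33.
      At 33: go right to 30.
        At 30: no left child.
        Visit 30.
        At 30: go right to 38.
          38 is a leaf — visit 38.
    Visit 1.
    At 1: no right child.
  Visit 27.
  At 27: go right to 4.
    At 4: go left to 12.
      At 12: no left child.
      Visit 12.
      At 12: go right to 14.
        At 14: go left to 9.
          9 is a leaf — visit 9.
        Visit 14.
        At 14: go right to 16.
          16 is a leaf — visit 16.
    Visit 4.
    At 4: no right child.
Visit 34.
At 34: go right to 29.
  At 29: go left to 37.
    37 is a leaf — visit 37.
  Visit 29.
  At 29: go right to 7.
    7 is a leaf — visit 7.
Full in-order sequence: 32, 33, 30, 38, 1, 27, 12, 9, 14, 16, 4, 34, 37, 29, 7.

2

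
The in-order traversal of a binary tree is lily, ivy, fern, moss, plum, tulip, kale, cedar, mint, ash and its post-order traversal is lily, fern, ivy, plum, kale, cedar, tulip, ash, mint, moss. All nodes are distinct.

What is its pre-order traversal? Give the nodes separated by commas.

The last element of post-order is the root; it splits in-order into left and right subtrees.
Root moss: left subtree has 3 nodes {lily, ivy, fern}, right has 6 {plum, tulip, kale, cedar, mint, ash}.
  Root ivy: left subtree has 1 node {lily}, right has 1 {fern}.
  Root mint: left subtree has 4 nodes {plum, tulip, kale, cedar}, right has 1 {ash}.
    Root tulip: left subtree has 1 node {plum}, right has 2 {kale, cedar}.
      Root cedar: left subtree has 1 node {kale}, right has 0 { }.

moss, ivy, lily, fern, mint, tulip, plum, cedar, kale, ash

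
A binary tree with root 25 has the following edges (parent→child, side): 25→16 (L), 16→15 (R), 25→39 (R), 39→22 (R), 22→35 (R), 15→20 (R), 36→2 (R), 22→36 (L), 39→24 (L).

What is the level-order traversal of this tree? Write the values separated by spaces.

25 16 39 15 24 22 20 36 35 2

Level-order visits nodes level by level from the root, left to right within each level.
Level 0: 25
Level 1: 16, 39
Level 2: 15, 24, 22
Level 3: 20, 36, 35
Level 4: 2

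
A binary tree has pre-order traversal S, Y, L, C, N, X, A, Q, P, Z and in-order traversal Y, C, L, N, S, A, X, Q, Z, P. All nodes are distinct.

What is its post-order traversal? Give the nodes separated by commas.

C, N, L, Y, A, Z, P, Q, X, S

The first element of pre-order is the root; it splits in-order into left and right subtrees.
Root S: left subtree has 4 nodes {Y, C, L, N}, right has 5 {A, X, Q, Z, P}.
  Root Y: left subtree has 0 nodes { }, right has 3 {C, L, N}.
    Root L: left subtree has 1 node {C}, right has 1 {N}.
  Root X: left subtree has 1 node {A}, right has 3 {Q, Z, P}.
    Root Q: left subtree has 0 nodes { }, right has 2 {Z, P}.
      Root P: left subtree has 1 node {Z}, right has 0 { }.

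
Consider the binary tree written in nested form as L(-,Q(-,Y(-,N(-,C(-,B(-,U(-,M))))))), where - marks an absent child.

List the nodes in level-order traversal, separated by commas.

Level-order visits nodes level by level from the root, left to right within each level.
Level 0: L
Level 1: Q
Level 2: Y
Level 3: N
Level 4: C
Level 5: B
Level 6: U
Level 7: M

L, Q, Y, N, C, B, U, M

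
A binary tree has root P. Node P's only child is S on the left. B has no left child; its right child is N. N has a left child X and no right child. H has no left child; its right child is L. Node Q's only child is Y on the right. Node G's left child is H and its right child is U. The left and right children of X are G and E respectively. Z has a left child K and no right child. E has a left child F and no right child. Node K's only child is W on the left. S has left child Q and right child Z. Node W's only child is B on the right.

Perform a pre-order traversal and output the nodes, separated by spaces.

P S Q Y Z K W B N X G H L U E F

Pre-order visits the node, then its left subtree, then its right subtree.
Visit P.
At P: go left to S.
  Visit S.
  At S: go left to Q.
    Visit Q.
    At Q: no left child.
    At Q: go right to Y.
      Y is a leaf — visit Y.
  At S: go right to Z.
    Visit Z.
    At Z: go left to K.
      Visit K.
      At K: go left to W.
        Visit W.
        At W: no left child.
        At W: go right to B.
          Visit B.
          At B: no left child.
          At B: go right to N.
            Visit N.
            At N: go left to X.
              Visit X.
              At X: go left to G.
                Visit G.
                At G: go left to H.
                  Visit H.
                  At H: no left child.
                  At H: go right to L.
                    L is a leaf — visit L.
                At G: go right to U.
                  U is a leaf — visit U.
              At X: go right to E.
                Visit E.
                At E: go left to F.
                  F is a leaf — visit F.
                At E: no right child.
            At N: no right child.
      At K: no right child.
    At Z: no right child.
At P: no right child.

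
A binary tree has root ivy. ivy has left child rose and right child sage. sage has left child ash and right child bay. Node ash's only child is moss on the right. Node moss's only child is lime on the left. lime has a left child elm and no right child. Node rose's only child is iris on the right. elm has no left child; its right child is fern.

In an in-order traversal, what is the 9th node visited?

sage

In-order visits the left subtree, then the node, then the right subtree.
At ivy: go left to rose.
  At rose: no left child.
  Visit rose.
  At rose: go right to iris.
    iris is a leaf — visit iris.
Visit ivy.
At ivy: go right to sage.
  At sage: go left to ash.
    At ash: no left child.
    Visit ash.
    At ash: go right to moss.
      At moss: go left to lime.
        At lime: go left to elm.
          At elm: no left child.
          Visit elm.
          At elm: go right to fern.
            fern is a leaf — visit fern.
        Visit lime.
        At lime: no right child.
      Visit moss.
      At moss: no right child.
  Visit sage.
  At sage: go right to bay.
    bay is a leaf — visit bay.
Full in-order sequence: rose, iris, ivy, ash, elm, fern, lime, moss, sage, bay.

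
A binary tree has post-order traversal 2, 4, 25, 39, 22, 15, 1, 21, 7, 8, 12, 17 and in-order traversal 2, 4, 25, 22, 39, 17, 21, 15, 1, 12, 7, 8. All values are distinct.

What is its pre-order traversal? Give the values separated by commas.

The last element of post-order is the root; it splits in-order into left and right subtrees.
Root 17: left subtree has 5 nodes {2, 4, 25, 22, 39}, right has 6 {21, 15, 1, 12, 7, 8}.
  Root 22: left subtree has 3 nodes {2, 4, 25}, right has 1 {39}.
    Root 25: left subtree has 2 nodes {2, 4}, right has 0 { }.
      Root 4: left subtree has 1 node {2}, right has 0 { }.
  Root 12: left subtree has 3 nodes {21, 15, 1}, right has 2 {7, 8}.
    Root 21: left subtree has 0 nodes { }, right has 2 {15, 1}.
      Root 1: left subtree has 1 node {15}, right has 0 { }.
    Root 8: left subtree has 1 node {7}, right has 0 { }.

17, 22, 25, 4, 2, 39, 12, 21, 1, 15, 8, 7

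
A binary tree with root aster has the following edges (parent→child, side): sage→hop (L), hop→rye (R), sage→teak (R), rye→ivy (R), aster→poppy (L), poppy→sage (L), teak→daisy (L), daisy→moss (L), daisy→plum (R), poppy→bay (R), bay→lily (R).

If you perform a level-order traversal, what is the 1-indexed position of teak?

Level-order visits nodes level by level from the root, left to right within each level.
Level 0: aster
Level 1: poppy
Level 2: sage, bay
Level 3: hop, teak, lily
Level 4: rye, daisy
Level 5: ivy, moss, plum
Full level-order sequence: aster, poppy, sage, bay, hop, teak, lily, rye, daisy, ivy, moss, plum.

6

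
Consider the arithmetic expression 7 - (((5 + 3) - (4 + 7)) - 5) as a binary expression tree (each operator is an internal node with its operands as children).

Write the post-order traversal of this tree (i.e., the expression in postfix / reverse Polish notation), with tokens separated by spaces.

7 5 3 + 4 7 + - 5 - -

Post-order on an expression tree gives postfix notation: for each operator, emit left operand, right operand, then the operator.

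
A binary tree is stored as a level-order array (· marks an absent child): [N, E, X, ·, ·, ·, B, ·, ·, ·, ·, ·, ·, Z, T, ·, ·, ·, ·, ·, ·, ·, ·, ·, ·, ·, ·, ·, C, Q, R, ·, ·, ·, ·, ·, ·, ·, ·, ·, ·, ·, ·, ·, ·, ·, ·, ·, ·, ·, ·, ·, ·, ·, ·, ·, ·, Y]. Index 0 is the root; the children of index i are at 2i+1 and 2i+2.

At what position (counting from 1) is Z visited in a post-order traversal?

Post-order visits the left subtree, then the right subtree, then the node.
At N: go left to E.
  E is a leaf — visit E.
At N: go right to X.
  At X: no left child.
  At X: go right to B.
    At B: go left to Z.
      At Z: no left child.
      At Z: go right to C.
        At C: go left to Y.
          Y is a leaf — visit Y.
        At C: no right child.
        Visit C.
      Visit Z.
    At B: go right to T.
      At T: go left to Q.
        Q is a leaf — visit Q.
      At T: go right to R.
        R is a leaf — visit R.
      Visit T.
    Visit B.
  Visit X.
Visit N.
Full post-order sequence: E, Y, C, Z, Q, R, T, B, X, N.

4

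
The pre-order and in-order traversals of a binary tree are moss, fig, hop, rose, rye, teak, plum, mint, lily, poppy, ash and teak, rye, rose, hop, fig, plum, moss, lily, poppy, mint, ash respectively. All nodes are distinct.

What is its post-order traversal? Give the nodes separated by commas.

teak, rye, rose, hop, plum, fig, poppy, lily, ash, mint, moss

The first element of pre-order is the root; it splits in-order into left and right subtrees.
Root moss: left subtree has 6 nodes {teak, rye, rose, hop, fig, plum}, right has 4 {lily, poppy, mint, ash}.
  Root fig: left subtree has 4 nodes {teak, rye, rose, hop}, right has 1 {plum}.
    Root hop: left subtree has 3 nodes {teak, rye, rose}, right has 0 { }.
      Root rose: left subtree has 2 nodes {teak, rye}, right has 0 { }.
        Root rye: left subtree has 1 node {teak}, right has 0 { }.
  Root mint: left subtree has 2 nodes {lily, poppy}, right has 1 {ash}.
    Root lily: left subtree has 0 nodes { }, right has 1 {poppy}.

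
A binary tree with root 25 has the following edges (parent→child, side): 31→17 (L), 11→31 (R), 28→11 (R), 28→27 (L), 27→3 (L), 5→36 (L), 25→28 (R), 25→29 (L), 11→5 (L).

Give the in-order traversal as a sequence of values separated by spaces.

In-order visits the left subtree, then the node, then the right subtree.
At 25: go left to 29.
  29 is a leaf — visit 29.
Visit 25.
At 25: go right to 28.
  At 28: go left to 27.
    At 27: go left to 3.
      3 is a leaf — visit 3.
    Visit 27.
    At 27: no right child.
  Visit 28.
  At 28: go right to 11.
    At 11: go left to 5.
      At 5: go left to 36.
        36 is a leaf — visit 36.
      Visit 5.
      At 5: no right child.
    Visit 11.
    At 11: go right to 31.
      At 31: go left to 17.
        17 is a leaf — visit 17.
      Visit 31.
      At 31: no right child.

29 25 3 27 28 36 5 11 17 31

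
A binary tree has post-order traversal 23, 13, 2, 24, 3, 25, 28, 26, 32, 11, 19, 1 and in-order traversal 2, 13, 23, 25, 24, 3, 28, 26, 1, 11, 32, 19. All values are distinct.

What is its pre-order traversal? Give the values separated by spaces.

The last element of post-order is the root; it splits in-order into left and right subtrees.
Root 1: left subtree has 8 nodes {2, 13, 23, 25, 24, 3, 28, 26}, right has 3 {11, 32, 19}.
  Root 26: left subtree has 7 nodes {2, 13, 23, 25, 24, 3, 28}, right has 0 { }.
    Root 28: left subtree has 6 nodes {2, 13, 23, 25, 24, 3}, right has 0 { }.
      Root 25: left subtree has 3 nodes {2, 13, 23}, right has 2 {24, 3}.
        Root 2: left subtree has 0 nodes { }, right has 2 {13, 23}.
          Root 13: left subtree has 0 nodes { }, right has 1 {23}.
        Root 3: left subtree has 1 node {24}, right has 0 { }.
  Root 19: left subtree has 2 nodes {11, 32}, right has 0 { }.
    Root 11: left subtree has 0 nodes { }, right has 1 {32}.

1 26 28 25 2 13 23 3 24 19 11 32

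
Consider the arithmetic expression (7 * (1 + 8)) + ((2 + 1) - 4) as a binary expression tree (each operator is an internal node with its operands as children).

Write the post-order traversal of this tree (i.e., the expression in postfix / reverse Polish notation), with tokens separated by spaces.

Post-order on an expression tree gives postfix notation: for each operator, emit left operand, right operand, then the operator.

7 1 8 + * 2 1 + 4 - +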